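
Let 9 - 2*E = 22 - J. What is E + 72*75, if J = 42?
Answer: 10829/2 ≈ 5414.5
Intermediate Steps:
E = 29/2 (E = 9/2 - (22 - 1*42)/2 = 9/2 - (22 - 42)/2 = 9/2 - ½*(-20) = 9/2 + 10 = 29/2 ≈ 14.500)
E + 72*75 = 29/2 + 72*75 = 29/2 + 5400 = 10829/2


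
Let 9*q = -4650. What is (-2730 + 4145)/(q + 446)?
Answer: -4245/212 ≈ -20.024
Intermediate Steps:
q = -1550/3 (q = (⅑)*(-4650) = -1550/3 ≈ -516.67)
(-2730 + 4145)/(q + 446) = (-2730 + 4145)/(-1550/3 + 446) = 1415/(-212/3) = 1415*(-3/212) = -4245/212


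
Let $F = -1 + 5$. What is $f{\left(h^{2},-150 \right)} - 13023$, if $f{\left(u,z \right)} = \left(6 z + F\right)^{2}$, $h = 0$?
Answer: $789793$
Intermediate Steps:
$F = 4$
$f{\left(u,z \right)} = \left(4 + 6 z\right)^{2}$ ($f{\left(u,z \right)} = \left(6 z + 4\right)^{2} = \left(4 + 6 z\right)^{2}$)
$f{\left(h^{2},-150 \right)} - 13023 = 4 \left(2 + 3 \left(-150\right)\right)^{2} - 13023 = 4 \left(2 - 450\right)^{2} - 13023 = 4 \left(-448\right)^{2} - 13023 = 4 \cdot 200704 - 13023 = 802816 - 13023 = 789793$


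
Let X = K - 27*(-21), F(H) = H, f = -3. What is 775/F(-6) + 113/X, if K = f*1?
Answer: -72737/564 ≈ -128.97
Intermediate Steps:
K = -3 (K = -3*1 = -3)
X = 564 (X = -3 - 27*(-21) = -3 + 567 = 564)
775/F(-6) + 113/X = 775/(-6) + 113/564 = 775*(-⅙) + 113*(1/564) = -775/6 + 113/564 = -72737/564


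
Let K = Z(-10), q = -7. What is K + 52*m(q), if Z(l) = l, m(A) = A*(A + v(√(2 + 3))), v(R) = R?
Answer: 2538 - 364*√5 ≈ 1724.1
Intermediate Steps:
m(A) = A*(A + √5) (m(A) = A*(A + √(2 + 3)) = A*(A + √5))
K = -10
K + 52*m(q) = -10 + 52*(-7*(-7 + √5)) = -10 + 52*(49 - 7*√5) = -10 + (2548 - 364*√5) = 2538 - 364*√5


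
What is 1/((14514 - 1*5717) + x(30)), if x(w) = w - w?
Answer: 1/8797 ≈ 0.00011368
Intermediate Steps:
x(w) = 0
1/((14514 - 1*5717) + x(30)) = 1/((14514 - 1*5717) + 0) = 1/((14514 - 5717) + 0) = 1/(8797 + 0) = 1/8797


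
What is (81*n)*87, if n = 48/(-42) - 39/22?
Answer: -3164103/154 ≈ -20546.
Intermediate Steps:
n = -449/154 (n = 48*(-1/42) - 39*1/22 = -8/7 - 39/22 = -449/154 ≈ -2.9156)
(81*n)*87 = (81*(-449/154))*87 = -36369/154*87 = -3164103/154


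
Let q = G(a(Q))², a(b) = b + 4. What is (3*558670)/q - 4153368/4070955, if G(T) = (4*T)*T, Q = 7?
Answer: 975001652557/158940939080 ≈ 6.1344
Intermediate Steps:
a(b) = 4 + b
G(T) = 4*T²
q = 234256 (q = (4*(4 + 7)²)² = (4*11²)² = (4*121)² = 484² = 234256)
(3*558670)/q - 4153368/4070955 = (3*558670)/234256 - 4153368/4070955 = 1676010*(1/234256) - 4153368*1/4070955 = 838005/117128 - 1384456/1356985 = 975001652557/158940939080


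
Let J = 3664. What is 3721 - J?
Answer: 57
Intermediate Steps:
3721 - J = 3721 - 1*3664 = 3721 - 3664 = 57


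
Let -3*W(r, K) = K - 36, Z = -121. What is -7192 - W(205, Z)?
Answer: -21733/3 ≈ -7244.3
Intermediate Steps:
W(r, K) = 12 - K/3 (W(r, K) = -(K - 36)/3 = -(-36 + K)/3 = 12 - K/3)
-7192 - W(205, Z) = -7192 - (12 - ⅓*(-121)) = -7192 - (12 + 121/3) = -7192 - 1*157/3 = -7192 - 157/3 = -21733/3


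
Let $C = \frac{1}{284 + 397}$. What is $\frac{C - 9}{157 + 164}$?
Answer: $- \frac{6128}{218601} \approx -0.028033$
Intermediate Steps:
$C = \frac{1}{681} \approx 0.0014684$
$\frac{C - 9}{157 + 164} = \frac{\frac{1}{681} - 9}{157 + 164} = - \frac{6128}{681 \cdot 321} = \left(- \frac{6128}{681}\right) \frac{1}{321} = - \frac{6128}{218601}$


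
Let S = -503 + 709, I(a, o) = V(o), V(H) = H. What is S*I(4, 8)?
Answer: 1648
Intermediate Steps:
I(a, o) = o
S = 206
S*I(4, 8) = 206*8 = 1648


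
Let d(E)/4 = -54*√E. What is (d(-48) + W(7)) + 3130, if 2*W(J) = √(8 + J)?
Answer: 3130 + √15/2 - 864*I*√3 ≈ 3131.9 - 1496.5*I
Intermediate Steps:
W(J) = √(8 + J)/2
d(E) = -216*√E (d(E) = 4*(-54*√E) = -216*√E)
(d(-48) + W(7)) + 3130 = (-864*I*√3 + √(8 + 7)/2) + 3130 = (-864*I*√3 + √15/2) + 3130 = (√15/2 - 864*I*√3) + 3130 = 3130 + √15/2 - 864*I*√3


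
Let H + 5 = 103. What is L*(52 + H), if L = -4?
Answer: -600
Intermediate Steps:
H = 98 (H = -5 + 103 = 98)
L*(52 + H) = -4*(52 + 98) = -4*150 = -600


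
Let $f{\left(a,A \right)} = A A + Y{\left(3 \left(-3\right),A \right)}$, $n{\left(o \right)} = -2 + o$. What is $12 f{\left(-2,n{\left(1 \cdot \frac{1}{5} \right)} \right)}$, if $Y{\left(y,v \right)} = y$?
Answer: $- \frac{1728}{25} \approx -69.12$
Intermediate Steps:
$f{\left(a,A \right)} = -9 + A^{2}$ ($f{\left(a,A \right)} = A A + 3 \left(-3\right) = A^{2} - 9 = -9 + A^{2}$)
$12 f{\left(-2,n{\left(1 \cdot \frac{1}{5} \right)} \right)} = 12 \left(-9 + \left(-2 + 1 \cdot \frac{1}{5}\right)^{2}\right) = 12 \left(-9 + \left(-2 + \frac{1}{5}\right)^{2}\right) = 12 \left(-9 + \left(- \frac{9}{5}\right)^{2}\right) = 12 \left(-9 + \frac{81}{25}\right) = 12 \left(- \frac{144}{25}\right) = - \frac{1728}{25}$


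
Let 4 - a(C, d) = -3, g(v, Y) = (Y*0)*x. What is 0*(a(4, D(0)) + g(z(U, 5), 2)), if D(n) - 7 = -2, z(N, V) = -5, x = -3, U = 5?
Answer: 0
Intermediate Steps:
D(n) = 5 (D(n) = 7 - 2 = 5)
g(v, Y) = 0 (g(v, Y) = (Y*0)*(-3) = 0*(-3) = 0)
a(C, d) = 7 (a(C, d) = 4 - 1*(-3) = 4 + 3 = 7)
0*(a(4, D(0)) + g(z(U, 5), 2)) = 0*(7 + 0) = 0*7 = 0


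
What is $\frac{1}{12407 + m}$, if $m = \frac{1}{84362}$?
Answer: $\frac{84362}{1046679335} \approx 8.06 \cdot 10^{-5}$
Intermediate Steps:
$m = \frac{1}{84362} \approx 1.1854 \cdot 10^{-5}$
$\frac{1}{12407 + m} = \frac{1}{12407 + \frac{1}{84362}} = \frac{1}{\frac{1046679335}{84362}} = \frac{84362}{1046679335}$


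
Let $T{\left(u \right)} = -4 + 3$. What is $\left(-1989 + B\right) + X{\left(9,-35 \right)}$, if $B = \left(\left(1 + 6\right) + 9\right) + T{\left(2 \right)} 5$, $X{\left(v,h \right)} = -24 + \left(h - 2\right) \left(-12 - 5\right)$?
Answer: $-1373$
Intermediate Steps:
$T{\left(u \right)} = -1$
$X{\left(v,h \right)} = 10 - 17 h$ ($X{\left(v,h \right)} = -24 + \left(-2 + h\right) \left(-17\right) = -24 - \left(-34 + 17 h\right) = 10 - 17 h$)
$B = 11$ ($B = \left(\left(1 + 6\right) + 9\right) - 5 = \left(7 + 9\right) - 5 = 16 - 5 = 11$)
$\left(-1989 + B\right) + X{\left(9,-35 \right)} = \left(-1989 + 11\right) + \left(10 - -595\right) = -1978 + \left(10 + 595\right) = -1978 + 605 = -1373$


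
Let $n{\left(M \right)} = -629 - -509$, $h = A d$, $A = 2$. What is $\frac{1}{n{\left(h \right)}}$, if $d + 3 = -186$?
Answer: $- \frac{1}{120} \approx -0.0083333$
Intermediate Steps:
$d = -189$ ($d = -3 - 186 = -189$)
$h = -378$ ($h = 2 \left(-189\right) = -378$)
$n{\left(M \right)} = -120$ ($n{\left(M \right)} = -629 + 509 = -120$)
$\frac{1}{n{\left(h \right)}} = \frac{1}{-120} = - \frac{1}{120}$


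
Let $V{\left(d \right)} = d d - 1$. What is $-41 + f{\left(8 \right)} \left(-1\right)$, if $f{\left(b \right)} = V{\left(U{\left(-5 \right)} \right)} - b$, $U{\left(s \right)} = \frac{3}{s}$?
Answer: $- \frac{809}{25} \approx -32.36$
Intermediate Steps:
$V{\left(d \right)} = -1 + d^{2}$ ($V{\left(d \right)} = d^{2} - 1 = -1 + d^{2}$)
$f{\left(b \right)} = - \frac{16}{25} - b$ ($f{\left(b \right)} = \left(-1 + \left(\frac{3}{-5}\right)^{2}\right) - b = \left(-1 + \left(3 \left(- \frac{1}{5}\right)\right)^{2}\right) - b = \left(-1 + \left(- \frac{3}{5}\right)^{2}\right) - b = \left(-1 + \frac{9}{25}\right) - b = - \frac{16}{25} - b$)
$-41 + f{\left(8 \right)} \left(-1\right) = -41 + \left(- \frac{16}{25} - 8\right) \left(-1\right) = -41 - - \frac{216}{25} = -41 + \frac{216}{25} = - \frac{809}{25}$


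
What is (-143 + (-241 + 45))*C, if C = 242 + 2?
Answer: -82716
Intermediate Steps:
C = 244
(-143 + (-241 + 45))*C = (-143 + (-241 + 45))*244 = (-143 - 196)*244 = -339*244 = -82716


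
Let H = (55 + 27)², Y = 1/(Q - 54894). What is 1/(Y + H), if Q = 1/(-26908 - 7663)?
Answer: 1897740475/12760406919329 ≈ 0.00014872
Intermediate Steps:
Q = -1/34571 (Q = 1/(-34571) = -1/34571 ≈ -2.8926e-5)
Y = -34571/1897740475 (Y = 1/(-1/34571 - 54894) = 1/(-1897740475/34571) = -34571/1897740475 ≈ -1.8217e-5)
H = 6724 (H = 82² = 6724)
1/(Y + H) = 1/(-34571/1897740475 + 6724) = 1/(12760406919329/1897740475) = 1897740475/12760406919329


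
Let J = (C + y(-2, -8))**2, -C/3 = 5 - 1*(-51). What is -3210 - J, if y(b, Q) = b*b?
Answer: -30106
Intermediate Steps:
y(b, Q) = b**2
C = -168 (C = -3*(5 - 1*(-51)) = -3*(5 + 51) = -3*56 = -168)
J = 26896 (J = (-168 + (-2)**2)**2 = (-168 + 4)**2 = (-164)**2 = 26896)
-3210 - J = -3210 - 1*26896 = -3210 - 26896 = -30106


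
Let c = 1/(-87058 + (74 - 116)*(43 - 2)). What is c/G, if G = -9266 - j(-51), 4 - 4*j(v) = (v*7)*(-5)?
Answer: 1/783106185 ≈ 1.2770e-9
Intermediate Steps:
j(v) = 1 + 35*v/4 (j(v) = 1 - v*7*(-5)/4 = 1 - 7*v*(-5)/4 = 1 - (-35)*v/4 = 1 + 35*v/4)
G = -35283/4 (G = -9266 - (1 + (35/4)*(-51)) = -9266 - (1 - 1785/4) = -9266 - 1*(-1781/4) = -9266 + 1781/4 = -35283/4 ≈ -8820.8)
c = -1/88780 (c = 1/(-87058 - 42*41) = 1/(-87058 - 1722) = 1/(-88780) = -1/88780 ≈ -1.1264e-5)
c/G = -1/(88780*(-35283/4)) = -1/88780*(-4/35283) = 1/783106185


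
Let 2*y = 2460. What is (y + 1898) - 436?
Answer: 2692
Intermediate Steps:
y = 1230 (y = (½)*2460 = 1230)
(y + 1898) - 436 = (1230 + 1898) - 436 = 3128 - 436 = 2692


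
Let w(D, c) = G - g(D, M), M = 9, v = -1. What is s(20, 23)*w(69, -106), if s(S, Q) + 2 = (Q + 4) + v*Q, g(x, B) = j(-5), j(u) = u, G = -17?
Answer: -24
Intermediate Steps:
g(x, B) = -5
s(S, Q) = 2 (s(S, Q) = -2 + ((Q + 4) - Q) = -2 + ((4 + Q) - Q) = -2 + 4 = 2)
w(D, c) = -12 (w(D, c) = -17 - 1*(-5) = -17 + 5 = -12)
s(20, 23)*w(69, -106) = 2*(-12) = -24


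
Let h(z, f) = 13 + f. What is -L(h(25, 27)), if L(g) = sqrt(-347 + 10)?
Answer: -I*sqrt(337) ≈ -18.358*I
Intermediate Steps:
L(g) = I*sqrt(337) (L(g) = sqrt(-337) = I*sqrt(337))
-L(h(25, 27)) = -I*sqrt(337)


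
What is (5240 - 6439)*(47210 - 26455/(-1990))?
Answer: -22535050329/398 ≈ -5.6621e+7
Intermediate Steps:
(5240 - 6439)*(47210 - 26455/(-1990)) = -1199*(47210 - 26455*(-1/1990)) = -1199*(47210 + 5291/398) = -1199*18794871/398 = -22535050329/398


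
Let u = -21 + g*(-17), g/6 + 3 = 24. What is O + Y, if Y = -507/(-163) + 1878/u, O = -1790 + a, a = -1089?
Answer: -338085208/117523 ≈ -2876.8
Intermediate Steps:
g = 126 (g = -18 + 6*24 = -18 + 144 = 126)
O = -2879 (O = -1790 - 1089 = -2879)
u = -2163 (u = -21 + 126*(-17) = -21 - 2142 = -2163)
Y = 263509/117523 (Y = -507/(-163) + 1878/(-2163) = -507*(-1/163) + 1878*(-1/2163) = 507/163 - 626/721 = 263509/117523 ≈ 2.2422)
O + Y = -2879 + 263509/117523 = -338085208/117523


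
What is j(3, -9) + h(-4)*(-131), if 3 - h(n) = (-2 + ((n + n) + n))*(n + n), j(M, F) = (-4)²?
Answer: 14295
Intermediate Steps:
j(M, F) = 16
h(n) = 3 - 2*n*(-2 + 3*n) (h(n) = 3 - (-2 + ((n + n) + n))*(n + n) = 3 - (-2 + (2*n + n))*2*n = 3 - (-2 + 3*n)*2*n = 3 - 2*n*(-2 + 3*n))
j(3, -9) + h(-4)*(-131) = 16 + (3 - 6*(-4)² + 4*(-4))*(-131) = 16 + (3 - 6*16 - 16)*(-131) = 16 + (3 - 96 - 16)*(-131) = 16 - 109*(-131) = 16 + 14279 = 14295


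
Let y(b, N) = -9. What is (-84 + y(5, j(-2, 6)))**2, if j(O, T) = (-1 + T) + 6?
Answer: 8649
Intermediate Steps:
j(O, T) = 5 + T
(-84 + y(5, j(-2, 6)))**2 = (-84 - 9)**2 = (-93)**2 = 8649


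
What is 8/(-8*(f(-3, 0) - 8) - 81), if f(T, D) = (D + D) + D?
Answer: -8/17 ≈ -0.47059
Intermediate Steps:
f(T, D) = 3*D (f(T, D) = 2*D + D = 3*D)
8/(-8*(f(-3, 0) - 8) - 81) = 8/(-8*(3*0 - 8) - 81) = 8/(-8*(0 - 8) - 81) = 8/(-8*(-8) - 81) = 8/(64 - 81) = 8/(-17) = -1/17*8 = -8/17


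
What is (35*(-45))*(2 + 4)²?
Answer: -56700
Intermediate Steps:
(35*(-45))*(2 + 4)² = -1575*6² = -1575*36 = -56700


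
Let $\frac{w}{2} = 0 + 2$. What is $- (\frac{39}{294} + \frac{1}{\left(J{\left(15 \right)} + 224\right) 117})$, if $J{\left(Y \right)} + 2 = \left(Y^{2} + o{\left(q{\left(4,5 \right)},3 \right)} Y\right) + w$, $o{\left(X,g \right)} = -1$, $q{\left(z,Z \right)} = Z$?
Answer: $- \frac{331627}{2499588} \approx -0.13267$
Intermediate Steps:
$w = 4$ ($w = 2 \left(0 + 2\right) = 2 \cdot 2 = 4$)
$J{\left(Y \right)} = 2 + Y^{2} - Y$ ($J{\left(Y \right)} = -2 + \left(\left(Y^{2} - Y\right) + 4\right) = -2 + \left(4 + Y^{2} - Y\right) = 2 + Y^{2} - Y$)
$- (\frac{39}{294} + \frac{1}{\left(J{\left(15 \right)} + 224\right) 117}) = - (\frac{39}{294} + \frac{1}{\left(\left(2 + 15^{2} - 15\right) + 224\right) 117}) = - (39 \cdot \frac{1}{294} + \frac{1}{\left(2 + 225 - 15\right) + 224} \cdot \frac{1}{117}) = - (\frac{13}{98} + \frac{1}{212 + 224} \cdot \frac{1}{117}) = - (\frac{13}{98} + \frac{1}{436} \cdot \frac{1}{117}) = - (\frac{13}{98} + \frac{1}{51012}) = \left(-1\right) \frac{331627}{2499588} = - \frac{331627}{2499588}$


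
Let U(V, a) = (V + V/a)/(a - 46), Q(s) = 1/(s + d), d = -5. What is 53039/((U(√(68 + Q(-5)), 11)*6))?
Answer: -2917145*√6790/6984 ≈ -34418.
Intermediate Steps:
Q(s) = 1/(-5 + s) (Q(s) = 1/(s - 5) = 1/(-5 + s))
U(V, a) = (V + V/a)/(-46 + a)
53039/((U(√(68 + Q(-5)), 11)*6)) = 53039/(((√(68 + 1/(-5 - 5))*(1 + 11)/(11*(-46 + 11)))*6)) = 53039/(((√(68 + 1/(-10))*(1/11)*12/(-35))*6)) = 53039/(((√(68 - ⅒)*(1/11)*(-1/35)*12)*6)) = 53039/(((√(679/10)*(1/11)*(-1/35)*12)*6)) = 53039/((((√6790/10)*(1/11)*(-1/35)*12)*6)) = 53039/((-6*√6790/1925*6)) = 53039/((-36*√6790/1925)) = 53039*(-55*√6790/6984) = -2917145*√6790/6984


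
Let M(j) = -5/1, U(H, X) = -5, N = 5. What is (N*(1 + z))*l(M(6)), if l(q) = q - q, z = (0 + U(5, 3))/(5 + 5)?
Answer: 0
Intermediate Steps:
M(j) = -5 (M(j) = -5*1 = -5)
z = -½ (z = (0 - 5)/(5 + 5) = -5/10 = -5*⅒ = -½ ≈ -0.50000)
l(q) = 0
(N*(1 + z))*l(M(6)) = (5*(1 - ½))*0 = (5*(½))*0 = (5/2)*0 = 0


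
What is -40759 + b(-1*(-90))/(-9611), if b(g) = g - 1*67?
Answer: -391734772/9611 ≈ -40759.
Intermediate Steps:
b(g) = -67 + g (b(g) = g - 67 = -67 + g)
-40759 + b(-1*(-90))/(-9611) = -40759 + (-67 - 1*(-90))/(-9611) = -40759 + (-67 + 90)*(-1/9611) = -40759 + 23*(-1/9611) = -40759 - 23/9611 = -391734772/9611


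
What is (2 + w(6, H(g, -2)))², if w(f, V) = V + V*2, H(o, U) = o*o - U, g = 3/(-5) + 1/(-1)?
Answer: 153664/625 ≈ 245.86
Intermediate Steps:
g = -8/5 (g = 3*(-⅕) + 1*(-1) = -⅗ - 1 = -8/5 ≈ -1.6000)
H(o, U) = o² - U
w(f, V) = 3*V (w(f, V) = V + 2*V = 3*V)
(2 + w(6, H(g, -2)))² = (2 + 3*((-8/5)² - 1*(-2)))² = (2 + 3*(64/25 + 2))² = (2 + 3*(114/25))² = (2 + 342/25)² = (392/25)² = 153664/625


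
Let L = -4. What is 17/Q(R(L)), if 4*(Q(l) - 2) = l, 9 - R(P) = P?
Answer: 68/21 ≈ 3.2381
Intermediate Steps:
R(P) = 9 - P
Q(l) = 2 + l/4
17/Q(R(L)) = 17/(2 + (9 - 1*(-4))/4) = 17/(2 + (9 + 4)/4) = 17/(2 + (1/4)*13) = 17/(2 + 13/4) = 17/(21/4) = 17*(4/21) = 68/21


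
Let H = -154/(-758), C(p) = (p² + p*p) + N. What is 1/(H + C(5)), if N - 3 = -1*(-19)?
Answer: 379/27365 ≈ 0.013850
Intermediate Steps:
N = 22 (N = 3 - 1*(-19) = 3 + 19 = 22)
C(p) = 22 + 2*p² (C(p) = (p² + p*p) + 22 = (p² + p²) + 22 = 2*p² + 22 = 22 + 2*p²)
H = 77/379 (H = -154*(-1/758) = 77/379 ≈ 0.20317)
1/(H + C(5)) = 1/(77/379 + (22 + 2*5²)) = 1/(77/379 + (22 + 2*25)) = 1/(77/379 + (22 + 50)) = 1/(77/379 + 72) = 1/(27365/379) = 379/27365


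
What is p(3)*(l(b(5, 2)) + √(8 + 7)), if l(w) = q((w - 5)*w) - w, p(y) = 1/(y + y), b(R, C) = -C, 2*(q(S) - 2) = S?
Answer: 11/6 + √15/6 ≈ 2.4788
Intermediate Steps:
q(S) = 2 + S/2
p(y) = 1/(2*y)
l(w) = 2 - w + w*(-5 + w)/2 (l(w) = (2 + ((w - 5)*w)/2) - w = (2 + ((-5 + w)*w)/2) - w = (2 + (w*(-5 + w))/2) - w = (2 + w*(-5 + w)/2) - w = 2 - w + w*(-5 + w)/2)
p(3)*(l(b(5, 2)) + √(8 + 7)) = ((½)/3)*((2 + (-1*2)²/2 - (-7)*2/2) + √(8 + 7)) = ((½)*(⅓))*((2 + (½)*(-2)² - 7/2*(-2)) + √15) = ((2 + (½)*4 + 7) + √15)/6 = ((2 + 2 + 7) + √15)/6 = (11 + √15)/6 = 11/6 + √15/6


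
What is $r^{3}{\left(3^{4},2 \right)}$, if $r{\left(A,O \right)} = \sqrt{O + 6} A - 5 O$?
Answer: $-1575640 + 8551656 \sqrt{2} \approx 1.0518 \cdot 10^{7}$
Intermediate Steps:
$r{\left(A,O \right)} = - 5 O + A \sqrt{6 + O}$ ($r{\left(A,O \right)} = \sqrt{6 + O} A - 5 O = A \sqrt{6 + O} - 5 O = - 5 O + A \sqrt{6 + O}$)
$r^{3}{\left(3^{4},2 \right)} = \left(\left(-5\right) 2 + 3^{4} \sqrt{6 + 2}\right)^{3} = \left(-10 + 81 \sqrt{8}\right)^{3} = \left(-10 + 81 \cdot 2 \sqrt{2}\right)^{3} = \left(-10 + 162 \sqrt{2}\right)^{3}$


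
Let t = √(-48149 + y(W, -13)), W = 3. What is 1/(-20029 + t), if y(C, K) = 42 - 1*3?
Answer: -20029/401208951 - I*√48110/401208951 ≈ -4.9922e-5 - 5.467e-7*I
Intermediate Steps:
y(C, K) = 39 (y(C, K) = 42 - 3 = 39)
t = I*√48110 (t = √(-48149 + 39) = √(-48110) = I*√48110 ≈ 219.34*I)
1/(-20029 + t) = 1/(-20029 + I*√48110)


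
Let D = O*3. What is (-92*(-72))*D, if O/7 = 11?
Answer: 1530144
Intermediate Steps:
O = 77 (O = 7*11 = 77)
D = 231 (D = 77*3 = 231)
(-92*(-72))*D = -92*(-72)*231 = 6624*231 = 1530144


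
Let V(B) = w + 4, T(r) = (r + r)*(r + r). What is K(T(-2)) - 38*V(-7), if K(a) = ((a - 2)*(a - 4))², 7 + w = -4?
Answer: 28490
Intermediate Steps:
w = -11 (w = -7 - 4 = -11)
T(r) = 4*r² (T(r) = (2*r)*(2*r) = 4*r²)
V(B) = -7 (V(B) = -11 + 4 = -7)
K(a) = (-4 + a)²*(-2 + a)² (K(a) = ((-2 + a)*(-4 + a))² = ((-4 + a)*(-2 + a))² = (-4 + a)²*(-2 + a)²)
K(T(-2)) - 38*V(-7) = (-4 + 4*(-2)²)²*(-2 + 4*(-2)²)² - 38*(-7) = (-4 + 4*4)²*(-2 + 4*4)² + 266 = (-4 + 16)²*(-2 + 16)² + 266 = 12²*14² + 266 = 144*196 + 266 = 28224 + 266 = 28490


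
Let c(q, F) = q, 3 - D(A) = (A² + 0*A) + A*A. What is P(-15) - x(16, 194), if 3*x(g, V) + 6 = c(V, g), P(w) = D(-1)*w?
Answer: -233/3 ≈ -77.667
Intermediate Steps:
D(A) = 3 - 2*A² (D(A) = 3 - ((A² + 0*A) + A*A) = 3 - ((A² + 0) + A²) = 3 - (A² + A²) = 3 - 2*A²)
P(w) = w (P(w) = (3 - 2*(-1)²)*w = (3 - 2*1)*w = (3 - 2)*w = 1*w = w)
x(g, V) = -2 + V/3
P(-15) - x(16, 194) = -15 - (-2 + (⅓)*194) = -15 - (-2 + 194/3) = -15 - 1*188/3 = -15 - 188/3 = -233/3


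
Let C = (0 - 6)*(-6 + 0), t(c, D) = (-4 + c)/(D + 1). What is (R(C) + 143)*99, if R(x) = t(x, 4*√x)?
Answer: 357093/25 ≈ 14284.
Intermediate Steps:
t(c, D) = (-4 + c)/(1 + D)
C = 36 (C = -6*(-6) = 36)
R(x) = (-4 + x)/(1 + 4*√x)
(R(C) + 143)*99 = ((-4 + 36)/(1 + 4*√36) + 143)*99 = (32/(1 + 4*6) + 143)*99 = (32/(1 + 24) + 143)*99 = (32/25 + 143)*99 = (3607/25)*99 = 357093/25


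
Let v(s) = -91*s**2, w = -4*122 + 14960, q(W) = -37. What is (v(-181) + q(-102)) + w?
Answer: -2966816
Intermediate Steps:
w = 14472 (w = -488 + 14960 = 14472)
(v(-181) + q(-102)) + w = (-91*(-181)**2 - 37) + 14472 = (-91*32761 - 37) + 14472 = (-2981251 - 37) + 14472 = -2981288 + 14472 = -2966816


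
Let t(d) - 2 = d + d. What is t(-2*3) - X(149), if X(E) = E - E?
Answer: -10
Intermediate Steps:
X(E) = 0
t(d) = 2 + 2*d (t(d) = 2 + (d + d) = 2 + 2*d)
t(-2*3) - X(149) = (2 + 2*(-2*3)) - 1*0 = (2 + 2*(-6)) + 0 = (2 - 12) + 0 = -10 + 0 = -10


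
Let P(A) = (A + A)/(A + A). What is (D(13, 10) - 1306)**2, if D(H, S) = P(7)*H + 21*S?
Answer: 1172889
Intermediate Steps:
P(A) = 1 (P(A) = (2*A)/((2*A)) = (2*A)*(1/(2*A)) = 1)
D(H, S) = H + 21*S (D(H, S) = 1*H + 21*S = H + 21*S)
(D(13, 10) - 1306)**2 = ((13 + 21*10) - 1306)**2 = ((13 + 210) - 1306)**2 = (223 - 1306)**2 = (-1083)**2 = 1172889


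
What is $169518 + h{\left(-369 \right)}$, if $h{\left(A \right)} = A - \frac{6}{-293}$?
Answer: $\frac{49560663}{293} \approx 1.6915 \cdot 10^{5}$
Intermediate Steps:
$h{\left(A \right)} = \frac{6}{293} + A$ ($h{\left(A \right)} = A - - \frac{6}{293} = A + \frac{6}{293} = \frac{6}{293} + A$)
$169518 + h{\left(-369 \right)} = 169518 + \left(\frac{6}{293} - 369\right) = 169518 - \frac{108111}{293} = \frac{49560663}{293}$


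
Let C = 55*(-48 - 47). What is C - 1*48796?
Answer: -54021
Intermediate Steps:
C = -5225 (C = 55*(-95) = -5225)
C - 1*48796 = -5225 - 1*48796 = -5225 - 48796 = -54021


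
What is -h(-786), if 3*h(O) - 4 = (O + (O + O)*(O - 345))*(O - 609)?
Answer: 2479118666/3 ≈ 8.2637e+8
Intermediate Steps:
h(O) = 4/3 + (-609 + O)*(O + 2*O*(-345 + O))/3 (h(O) = 4/3 + ((O + (O + O)*(O - 345))*(O - 609))/3 = 4/3 + ((O + (2*O)*(-345 + O))*(-609 + O))/3 = 4/3 + ((O + 2*O*(-345 + O))*(-609 + O))/3 = 4/3 + ((-609 + O)*(O + 2*O*(-345 + O)))/3 = 4/3 + (-609 + O)*(O + 2*O*(-345 + O))/3)
-h(-786) = -(4/3 + 139867*(-786) - 1907/3*(-786)² + (⅔)*(-786)³) = -(4/3 - 109935462 - 1907/3*617796 + (⅔)*(-485587656)) = -(4/3 - 109935462 - 392712324 - 323725104) = -1*(-2479118666/3) = 2479118666/3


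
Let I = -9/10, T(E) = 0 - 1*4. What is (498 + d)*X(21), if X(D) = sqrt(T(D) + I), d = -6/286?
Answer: 498477*I*sqrt(10)/1430 ≈ 1102.3*I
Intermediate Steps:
T(E) = -4 (T(E) = 0 - 4 = -4)
d = -3/143 (d = -6*1/286 = -3/143 ≈ -0.020979)
I = -9/10 (I = -9*1/10 = -9/10 ≈ -0.90000)
X(D) = 7*I*sqrt(10)/10 (X(D) = sqrt(-4 - 9/10) = sqrt(-49/10) = 7*I*sqrt(10)/10)
(498 + d)*X(21) = (498 - 3/143)*(7*I*sqrt(10)/10) = 71211*(7*I*sqrt(10)/10)/143 = 498477*I*sqrt(10)/1430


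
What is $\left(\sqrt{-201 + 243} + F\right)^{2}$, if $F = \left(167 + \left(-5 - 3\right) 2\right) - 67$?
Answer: $\left(84 + \sqrt{42}\right)^{2} \approx 8186.8$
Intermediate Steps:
$F = 84$ ($F = \left(167 - 16\right) - 67 = 151 - 67 = 84$)
$\left(\sqrt{-201 + 243} + F\right)^{2} = \left(\sqrt{-201 + 243} + 84\right)^{2} = \left(\sqrt{42} + 84\right)^{2} = \left(84 + \sqrt{42}\right)^{2}$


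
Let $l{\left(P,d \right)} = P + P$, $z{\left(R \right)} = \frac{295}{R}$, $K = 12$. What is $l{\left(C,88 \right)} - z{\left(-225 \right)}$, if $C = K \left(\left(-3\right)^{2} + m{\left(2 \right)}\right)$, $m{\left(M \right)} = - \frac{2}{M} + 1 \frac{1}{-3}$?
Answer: $\frac{8339}{45} \approx 185.31$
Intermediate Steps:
$m{\left(M \right)} = - \frac{1}{3} - \frac{2}{M}$ ($m{\left(M \right)} = - \frac{2}{M} + 1 \left(- \frac{1}{3}\right) = - \frac{2}{M} - \frac{1}{3} = - \frac{1}{3} - \frac{2}{M}$)
$C = 92$ ($C = 12 \left(\left(-3\right)^{2} + \frac{-6 - 2}{3 \cdot 2}\right) = 12 \left(9 + \frac{1}{3} \cdot \frac{1}{2} \left(-6 - 2\right)\right) = 12 \left(9 + \frac{1}{3} \cdot \frac{1}{2} \left(-8\right)\right) = 12 \left(9 - \frac{4}{3}\right) = 12 \cdot \frac{23}{3} = 92$)
$l{\left(P,d \right)} = 2 P$
$l{\left(C,88 \right)} - z{\left(-225 \right)} = 2 \cdot 92 - \frac{295}{-225} = 184 - 295 \left(- \frac{1}{225}\right) = 184 - - \frac{59}{45} = 184 + \frac{59}{45} = \frac{8339}{45}$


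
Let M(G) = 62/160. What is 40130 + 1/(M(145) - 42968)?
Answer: 137943223090/3437409 ≈ 40130.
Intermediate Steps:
M(G) = 31/80 (M(G) = 62*(1/160) = 31/80)
40130 + 1/(M(145) - 42968) = 40130 + 1/(31/80 - 42968) = 40130 + 1/(-3437409/80) = 40130 - 80/3437409 = 137943223090/3437409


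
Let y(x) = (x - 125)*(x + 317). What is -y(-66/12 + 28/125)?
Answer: 2538134739/62500 ≈ 40610.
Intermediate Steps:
y(x) = (-125 + x)*(317 + x)
-y(-66/12 + 28/125) = -(-39625 + (-66/12 + 28/125)² + 192*(-66/12 + 28/125)) = -(-39625 + (-66*1/12 + 28*(1/125))² + 192*(-66*1/12 + 28*(1/125))) = -(-39625 + (-11/2 + 28/125)² + 192*(-11/2 + 28/125)) = -(-39625 + (-1319/250)² + 192*(-1319/250)) = -(-39625 + 1739761/62500 - 126624/125) = -1*(-2538134739/62500) = 2538134739/62500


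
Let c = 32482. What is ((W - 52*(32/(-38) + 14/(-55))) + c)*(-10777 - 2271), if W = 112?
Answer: -445201961456/1045 ≈ -4.2603e+8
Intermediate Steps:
((W - 52*(32/(-38) + 14/(-55))) + c)*(-10777 - 2271) = ((112 - 52*(32/(-38) + 14/(-55))) + 32482)*(-10777 - 2271) = ((112 - 52*(32*(-1/38) + 14*(-1/55))) + 32482)*(-13048) = ((112 - 52*(-16/19 - 14/55)) + 32482)*(-13048) = ((112 - 52*(-1146/1045)) + 32482)*(-13048) = ((112 + 59592/1045) + 32482)*(-13048) = (176632/1045 + 32482)*(-13048) = (34120322/1045)*(-13048) = -445201961456/1045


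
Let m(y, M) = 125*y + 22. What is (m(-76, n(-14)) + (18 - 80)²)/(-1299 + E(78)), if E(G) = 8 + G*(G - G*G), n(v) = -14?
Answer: 5634/469759 ≈ 0.011993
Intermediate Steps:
m(y, M) = 22 + 125*y
E(G) = 8 + G*(G - G²)
(m(-76, n(-14)) + (18 - 80)²)/(-1299 + E(78)) = ((22 + 125*(-76)) + (18 - 80)²)/(-1299 + (8 + 78² - 1*78³)) = ((22 - 9500) + (-62)²)/(-1299 + (8 + 6084 - 1*474552)) = (-9478 + 3844)/(-1299 + (8 + 6084 - 474552)) = -5634/(-1299 - 468460) = -5634/(-469759) = -5634*(-1/469759) = 5634/469759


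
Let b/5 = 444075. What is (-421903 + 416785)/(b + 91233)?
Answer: -853/385268 ≈ -0.0022140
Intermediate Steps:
b = 2220375 (b = 5*444075 = 2220375)
(-421903 + 416785)/(b + 91233) = (-421903 + 416785)/(2220375 + 91233) = -5118/2311608 = -5118*1/2311608 = -853/385268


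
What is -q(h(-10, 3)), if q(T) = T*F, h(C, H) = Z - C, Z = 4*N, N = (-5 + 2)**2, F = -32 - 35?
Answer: 3082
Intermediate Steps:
F = -67
N = 9 (N = (-3)**2 = 9)
Z = 36 (Z = 4*9 = 36)
h(C, H) = 36 - C
q(T) = -67*T (q(T) = T*(-67) = -67*T)
-q(h(-10, 3)) = -(-67)*(36 - 1*(-10)) = -(-67)*(36 + 10) = -(-67)*46 = -1*(-3082) = 3082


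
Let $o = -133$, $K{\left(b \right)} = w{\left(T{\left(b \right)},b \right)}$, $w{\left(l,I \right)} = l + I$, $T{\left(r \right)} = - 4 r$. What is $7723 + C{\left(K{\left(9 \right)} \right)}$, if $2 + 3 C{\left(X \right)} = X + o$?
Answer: $7669$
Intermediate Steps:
$w{\left(l,I \right)} = I + l$
$K{\left(b \right)} = - 3 b$ ($K{\left(b \right)} = b - 4 b = - 3 b$)
$C{\left(X \right)} = -45 + \frac{X}{3}$ ($C{\left(X \right)} = - \frac{2}{3} + \frac{X - 133}{3} = - \frac{2}{3} + \frac{-133 + X}{3} = - \frac{2}{3} + \left(- \frac{133}{3} + \frac{X}{3}\right) = -45 + \frac{X}{3}$)
$7723 + C{\left(K{\left(9 \right)} \right)} = 7723 - \left(45 - \frac{\left(-3\right) 9}{3}\right) = 7723 + \left(-45 + \frac{1}{3} \left(-27\right)\right) = 7723 - 54 = 7669$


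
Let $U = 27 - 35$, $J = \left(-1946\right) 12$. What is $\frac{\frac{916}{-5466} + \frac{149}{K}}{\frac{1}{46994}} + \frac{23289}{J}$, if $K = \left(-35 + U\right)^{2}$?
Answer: $- \frac{22979231950553}{5619288504} \approx -4089.3$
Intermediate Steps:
$J = -23352$
$U = -8$ ($U = 27 - 35 = -8$)
$K = 1849$ ($K = \left(-35 - 8\right)^{2} = \left(-43\right)^{2} = 1849$)
$\frac{\frac{916}{-5466} + \frac{149}{K}}{\frac{1}{46994}} + \frac{23289}{J} = \frac{\frac{916}{-5466} + \frac{149}{1849}}{\frac{1}{46994}} + \frac{23289}{-23352} = \left(916 \left(- \frac{1}{5466}\right) + 149 \cdot \frac{1}{1849}\right) \frac{1}{\frac{1}{46994}} + 23289 \left(- \frac{1}{23352}\right) = \left(- \frac{458}{2733} + \frac{149}{1849}\right) 46994 - \frac{1109}{1112} = \left(- \frac{439625}{5053317}\right) 46994 - \frac{1109}{1112} = - \frac{20659737250}{5053317} - \frac{1109}{1112} = - \frac{22979231950553}{5619288504}$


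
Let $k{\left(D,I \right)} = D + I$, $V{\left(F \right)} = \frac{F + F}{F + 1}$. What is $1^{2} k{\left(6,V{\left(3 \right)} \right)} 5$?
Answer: $\frac{75}{2} \approx 37.5$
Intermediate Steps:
$V{\left(F \right)} = \frac{2 F}{1 + F}$
$1^{2} k{\left(6,V{\left(3 \right)} \right)} 5 = 1^{2} \left(6 + 2 \cdot 3 \frac{1}{1 + 3}\right) 5 = 1 \left(6 + 2 \cdot 3 \cdot \frac{1}{4}\right) 5 = 1 \left(6 + \frac{3}{2}\right) 5 = 1 \cdot \frac{15}{2} \cdot 5 = \frac{15}{2} \cdot 5 = \frac{75}{2}$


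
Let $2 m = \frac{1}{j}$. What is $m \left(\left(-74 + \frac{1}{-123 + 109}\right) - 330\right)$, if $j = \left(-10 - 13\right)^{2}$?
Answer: $- \frac{5657}{14812} \approx -0.38192$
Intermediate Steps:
$j = 529$ ($j = \left(-23\right)^{2} = 529$)
$m = \frac{1}{1058}$ ($m = \frac{1}{2 \cdot 529} = \frac{1}{2} \cdot \frac{1}{529} = \frac{1}{1058} \approx 0.00094518$)
$m \left(\left(-74 + \frac{1}{-123 + 109}\right) - 330\right) = \frac{\left(-74 + \frac{1}{-123 + 109}\right) - 330}{1058} = \frac{\left(-74 + \frac{1}{-14}\right) - 330}{1058} = \frac{\left(-74 - \frac{1}{14}\right) - 330}{1058} = \frac{- \frac{1037}{14} - 330}{1058} = \frac{1}{1058} \left(- \frac{5657}{14}\right) = - \frac{5657}{14812}$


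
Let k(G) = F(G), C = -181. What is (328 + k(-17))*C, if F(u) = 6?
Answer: -60454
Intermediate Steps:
k(G) = 6
(328 + k(-17))*C = (328 + 6)*(-181) = 334*(-181) = -60454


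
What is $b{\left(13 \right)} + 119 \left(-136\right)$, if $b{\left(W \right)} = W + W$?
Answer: $-16158$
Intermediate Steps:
$b{\left(W \right)} = 2 W$
$b{\left(13 \right)} + 119 \left(-136\right) = 2 \cdot 13 + 119 \left(-136\right) = 26 - 16184 = -16158$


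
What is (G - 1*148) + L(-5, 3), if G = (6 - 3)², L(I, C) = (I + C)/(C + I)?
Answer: -138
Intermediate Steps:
L(I, C) = 1 (L(I, C) = (C + I)/(C + I) = 1)
G = 9 (G = 3² = 9)
(G - 1*148) + L(-5, 3) = (9 - 1*148) + 1 = (9 - 148) + 1 = -139 + 1 = -138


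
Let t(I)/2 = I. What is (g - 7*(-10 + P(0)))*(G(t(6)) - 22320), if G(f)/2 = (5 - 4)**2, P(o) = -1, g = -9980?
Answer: 221015154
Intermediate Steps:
t(I) = 2*I
G(f) = 2 (G(f) = 2*(5 - 4)**2 = 2*1**2 = 2*1 = 2)
(g - 7*(-10 + P(0)))*(G(t(6)) - 22320) = (-9980 - 7*(-10 - 1))*(2 - 22320) = (-9980 - 7*(-11))*(-22318) = (-9980 + 77)*(-22318) = -9903*(-22318) = 221015154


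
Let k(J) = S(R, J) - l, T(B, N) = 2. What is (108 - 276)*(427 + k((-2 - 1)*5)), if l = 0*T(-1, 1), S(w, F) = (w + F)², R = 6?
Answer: -85344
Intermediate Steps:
S(w, F) = (F + w)²
l = 0 (l = 0*2 = 0)
k(J) = (6 + J)² (k(J) = (J + 6)² - 1*0 = (6 + J)² + 0 = (6 + J)²)
(108 - 276)*(427 + k((-2 - 1)*5)) = (108 - 276)*(427 + (6 + (-2 - 1)*5)²) = -168*(427 + (6 - 3*5)²) = -168*(427 + (6 - 15)²) = -168*(427 + (-9)²) = -168*(427 + 81) = -168*508 = -85344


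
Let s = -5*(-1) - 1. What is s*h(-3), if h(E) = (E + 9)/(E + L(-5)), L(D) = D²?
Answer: 12/11 ≈ 1.0909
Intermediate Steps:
s = 4 (s = 5 - 1 = 4)
h(E) = (9 + E)/(25 + E) (h(E) = (E + 9)/(E + (-5)²) = (9 + E)/(E + 25) = (9 + E)/(25 + E))
s*h(-3) = 4*((9 - 3)/(25 - 3)) = 4*(6/22) = 4*((1/22)*6) = 4*(3/11) = 12/11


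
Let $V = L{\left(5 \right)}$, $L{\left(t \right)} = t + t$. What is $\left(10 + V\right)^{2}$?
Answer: $400$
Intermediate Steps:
$L{\left(t \right)} = 2 t$
$V = 10$ ($V = 2 \cdot 5 = 10$)
$\left(10 + V\right)^{2} = \left(10 + 10\right)^{2} = 20^{2} = 400$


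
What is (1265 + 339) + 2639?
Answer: 4243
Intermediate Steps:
(1265 + 339) + 2639 = 1604 + 2639 = 4243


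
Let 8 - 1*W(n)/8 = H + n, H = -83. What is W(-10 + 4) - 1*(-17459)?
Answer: 18235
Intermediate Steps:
W(n) = 728 - 8*n (W(n) = 64 - 8*(-83 + n) = 64 + (664 - 8*n) = 728 - 8*n)
W(-10 + 4) - 1*(-17459) = (728 - 8*(-10 + 4)) - 1*(-17459) = (728 - 8*(-6)) + 17459 = (728 + 48) + 17459 = 776 + 17459 = 18235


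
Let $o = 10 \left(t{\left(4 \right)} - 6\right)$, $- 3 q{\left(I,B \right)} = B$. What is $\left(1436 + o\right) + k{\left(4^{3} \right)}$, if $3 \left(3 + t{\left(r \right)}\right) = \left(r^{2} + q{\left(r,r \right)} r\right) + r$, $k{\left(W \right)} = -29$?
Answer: $\frac{12293}{9} \approx 1365.9$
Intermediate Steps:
$q{\left(I,B \right)} = - \frac{B}{3}$
$t{\left(r \right)} = -3 + \frac{r}{3} + \frac{2 r^{2}}{9}$ ($t{\left(r \right)} = -3 + \frac{\left(r^{2} + - \frac{r}{3} r\right) + r}{3} = -3 + \frac{\left(r^{2} - \frac{r^{2}}{3}\right) + r}{3} = -3 + \frac{\frac{2 r^{2}}{3} + r}{3} = -3 + \frac{r + \frac{2 r^{2}}{3}}{3} = -3 + \left(\frac{r}{3} + \frac{2 r^{2}}{9}\right) = -3 + \frac{r}{3} + \frac{2 r^{2}}{9}$)
$o = - \frac{370}{9}$ ($o = 10 \left(\left(-3 + \frac{1}{3} \cdot 4 + \frac{2 \cdot 4^{2}}{9}\right) - 6\right) = 10 \left(\left(-3 + \frac{4}{3} + \frac{2}{9} \cdot 16\right) - 6\right) = 10 \left(\left(-3 + \frac{4}{3} + \frac{32}{9}\right) - 6\right) = 10 \left(\frac{17}{9} - 6\right) = 10 \left(- \frac{37}{9}\right) = - \frac{370}{9} \approx -41.111$)
$\left(1436 + o\right) + k{\left(4^{3} \right)} = \left(1436 - \frac{370}{9}\right) - 29 = \frac{12554}{9} - 29 = \frac{12293}{9}$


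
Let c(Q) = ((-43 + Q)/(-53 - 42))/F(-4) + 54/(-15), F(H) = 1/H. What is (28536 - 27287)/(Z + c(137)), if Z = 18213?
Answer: 118655/1730269 ≈ 0.068576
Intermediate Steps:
c(Q) = -514/95 + 4*Q/95 (c(Q) = ((-43 + Q)/(-53 - 42))/(1/(-4)) + 54/(-15) = ((-43 + Q)/(-95))/(-¼) + 54*(-1/15) = ((-43 + Q)*(-1/95))*(-4) - 18/5 = (43/95 - Q/95)*(-4) - 18/5 = (-172/95 + 4*Q/95) - 18/5 = -514/95 + 4*Q/95)
(28536 - 27287)/(Z + c(137)) = (28536 - 27287)/(18213 + (-514/95 + (4/95)*137)) = 1249/(18213 + (-514/95 + 548/95)) = 1249/(18213 + 34/95) = 1249/(1730269/95) = 1249*(95/1730269) = 118655/1730269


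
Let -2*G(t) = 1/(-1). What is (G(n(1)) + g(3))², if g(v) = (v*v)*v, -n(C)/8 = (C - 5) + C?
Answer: 3025/4 ≈ 756.25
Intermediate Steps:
n(C) = 40 - 16*C (n(C) = -8*((C - 5) + C) = -8*((-5 + C) + C) = -8*(-5 + 2*C) = 40 - 16*C)
g(v) = v³ (g(v) = v²*v = v³)
G(t) = ½ (G(t) = -½/(-1) = -½*(-1) = ½)
(G(n(1)) + g(3))² = (½ + 3³)² = (½ + 27)² = (55/2)² = 3025/4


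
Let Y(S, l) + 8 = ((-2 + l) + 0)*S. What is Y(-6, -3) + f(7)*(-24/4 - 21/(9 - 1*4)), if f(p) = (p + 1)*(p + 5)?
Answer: -4786/5 ≈ -957.20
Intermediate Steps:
f(p) = (1 + p)*(5 + p)
Y(S, l) = -8 + S*(-2 + l) (Y(S, l) = -8 + ((-2 + l) + 0)*S = -8 + (-2 + l)*S = -8 + S*(-2 + l))
Y(-6, -3) + f(7)*(-24/4 - 21/(9 - 1*4)) = (-8 - 2*(-6) - 6*(-3)) + (5 + 7² + 6*7)*(-24/4 - 21/(9 - 1*4)) = (-8 + 12 + 18) + (5 + 49 + 42)*(-24*¼ - 21/(9 - 4)) = 22 + 96*(-6 - 21/5) = 22 + 96*(-51/5) = 22 - 4896/5 = -4786/5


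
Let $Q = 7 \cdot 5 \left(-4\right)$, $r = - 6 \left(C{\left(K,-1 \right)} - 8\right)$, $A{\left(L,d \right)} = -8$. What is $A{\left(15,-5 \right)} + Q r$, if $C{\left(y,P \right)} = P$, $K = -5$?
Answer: $-7568$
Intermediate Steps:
$r = 54$ ($r = - 6 \left(-1 - 8\right) = \left(-6\right) \left(-9\right) = 54$)
$Q = -140$ ($Q = 35 \left(-4\right) = -140$)
$A{\left(15,-5 \right)} + Q r = -8 - 7560 = -7568$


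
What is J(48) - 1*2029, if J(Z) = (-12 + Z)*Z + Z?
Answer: -253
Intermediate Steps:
J(Z) = Z + Z*(-12 + Z) (J(Z) = Z*(-12 + Z) + Z = Z + Z*(-12 + Z))
J(48) - 1*2029 = 48*(-11 + 48) - 1*2029 = 48*37 - 2029 = 1776 - 2029 = -253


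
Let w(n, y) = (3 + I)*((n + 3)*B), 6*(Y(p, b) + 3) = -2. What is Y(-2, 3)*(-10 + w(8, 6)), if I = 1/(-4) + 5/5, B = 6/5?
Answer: -395/3 ≈ -131.67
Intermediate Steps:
B = 6/5 (B = 6*(1/5) = 6/5 ≈ 1.2000)
I = 3/4 (I = 1*(-1/4) + 5*(1/5) = -1/4 + 1 = 3/4 ≈ 0.75000)
Y(p, b) = -10/3 (Y(p, b) = -3 + (1/6)*(-2) = -3 - 1/3 = -10/3)
w(n, y) = 27/2 + 9*n/2 (w(n, y) = (3 + 3/4)*((n + 3)*(6/5)) = 15*((3 + n)*(6/5))/4 = 15*(18/5 + 6*n/5)/4 = 27/2 + 9*n/2)
Y(-2, 3)*(-10 + w(8, 6)) = -10*(-10 + (27/2 + (9/2)*8))/3 = -10*(-10 + (27/2 + 36))/3 = -10*(-10 + 99/2)/3 = -10/3*79/2 = -395/3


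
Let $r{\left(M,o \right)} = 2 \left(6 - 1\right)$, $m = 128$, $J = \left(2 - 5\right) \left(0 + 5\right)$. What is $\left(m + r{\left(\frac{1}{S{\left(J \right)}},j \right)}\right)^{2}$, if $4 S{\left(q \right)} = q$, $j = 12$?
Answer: $19044$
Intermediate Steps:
$J = -15$ ($J = \left(-3\right) 5 = -15$)
$S{\left(q \right)} = \frac{q}{4}$
$r{\left(M,o \right)} = 10$ ($r{\left(M,o \right)} = 2 \cdot 5 = 10$)
$\left(m + r{\left(\frac{1}{S{\left(J \right)}},j \right)}\right)^{2} = \left(128 + 10\right)^{2} = 138^{2} = 19044$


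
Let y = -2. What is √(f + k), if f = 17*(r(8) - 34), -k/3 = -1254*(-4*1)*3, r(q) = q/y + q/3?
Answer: I*√411702/3 ≈ 213.88*I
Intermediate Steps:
r(q) = -q/6 (r(q) = q/(-2) + q/3 = q*(-½) + q*(⅓) = -q/2 + q/3 = -q/6)
k = -45144 (k = -(-3762)*-4*1*3 = -(-3762)*(-4*3) = -(-3762)*(-12) = -3*15048 = -45144)
f = -1802/3 (f = 17*(-⅙*8 - 34) = 17*(-4/3 - 34) = 17*(-106/3) = -1802/3 ≈ -600.67)
√(f + k) = √(-1802/3 - 45144) = √(-137234/3) = I*√411702/3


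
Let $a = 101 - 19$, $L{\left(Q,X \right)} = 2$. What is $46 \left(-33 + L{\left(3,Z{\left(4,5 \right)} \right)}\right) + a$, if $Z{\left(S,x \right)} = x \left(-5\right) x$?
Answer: $-1344$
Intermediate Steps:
$Z{\left(S,x \right)} = - 5 x^{2}$ ($Z{\left(S,x \right)} = - 5 x x = - 5 x^{2}$)
$a = 82$
$46 \left(-33 + L{\left(3,Z{\left(4,5 \right)} \right)}\right) + a = 46 \left(-33 + 2\right) + 82 = 46 \left(-31\right) + 82 = -1426 + 82 = -1344$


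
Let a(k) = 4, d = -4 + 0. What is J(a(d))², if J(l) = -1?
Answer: 1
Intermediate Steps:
d = -4
J(a(d))² = (-1)² = 1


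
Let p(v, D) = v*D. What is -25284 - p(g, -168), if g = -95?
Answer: -41244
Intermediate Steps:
p(v, D) = D*v
-25284 - p(g, -168) = -25284 - (-168)*(-95) = -25284 - 1*15960 = -25284 - 15960 = -41244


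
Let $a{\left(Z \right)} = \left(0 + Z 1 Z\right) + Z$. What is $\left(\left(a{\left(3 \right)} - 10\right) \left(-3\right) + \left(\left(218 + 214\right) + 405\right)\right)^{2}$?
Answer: $690561$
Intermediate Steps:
$a{\left(Z \right)} = Z + Z^{2}$ ($a{\left(Z \right)} = \left(0 + Z Z\right) + Z = \left(0 + Z^{2}\right) + Z = Z^{2} + Z = Z + Z^{2}$)
$\left(\left(a{\left(3 \right)} - 10\right) \left(-3\right) + \left(\left(218 + 214\right) + 405\right)\right)^{2} = \left(\left(3 \left(1 + 3\right) - 10\right) \left(-3\right) + \left(\left(218 + 214\right) + 405\right)\right)^{2} = \left(\left(3 \cdot 4 - 10\right) \left(-3\right) + \left(432 + 405\right)\right)^{2} = \left(\left(12 - 10\right) \left(-3\right) + 837\right)^{2} = \left(2 \left(-3\right) + 837\right)^{2} = \left(-6 + 837\right)^{2} = 831^{2} = 690561$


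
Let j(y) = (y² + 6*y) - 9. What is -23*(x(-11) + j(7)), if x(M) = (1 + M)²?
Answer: -4186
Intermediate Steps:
j(y) = -9 + y² + 6*y
-23*(x(-11) + j(7)) = -23*((1 - 11)² + (-9 + 7² + 6*7)) = -23*((-10)² + (-9 + 49 + 42)) = -23*(100 + 82) = -23*182 = -4186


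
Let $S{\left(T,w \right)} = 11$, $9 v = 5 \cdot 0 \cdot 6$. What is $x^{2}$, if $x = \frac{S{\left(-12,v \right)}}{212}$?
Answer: $\frac{121}{44944} \approx 0.0026922$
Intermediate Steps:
$v = 0$ ($v = \frac{5 \cdot 0 \cdot 6}{9} = \frac{0 \cdot 6}{9} = \frac{1}{9} \cdot 0 = 0$)
$x = \frac{11}{212} \approx 0.051887$
$x^{2} = \left(\frac{11}{212}\right)^{2} = \frac{121}{44944}$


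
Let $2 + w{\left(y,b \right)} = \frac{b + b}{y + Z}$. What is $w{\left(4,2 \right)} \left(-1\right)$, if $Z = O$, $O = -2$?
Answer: $0$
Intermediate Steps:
$Z = -2$
$w{\left(y,b \right)} = -2 + \frac{2 b}{-2 + y}$ ($w{\left(y,b \right)} = -2 + \frac{b + b}{y - 2} = -2 + \frac{2 b}{-2 + y}$)
$w{\left(4,2 \right)} \left(-1\right) = \frac{2 \left(2 + 2 - 4\right)}{-2 + 4} \left(-1\right) = \frac{2 \left(2 + 2 - 4\right)}{2} \left(-1\right) = 2 \cdot \frac{1}{2} \cdot 0 \left(-1\right) = 0 \left(-1\right) = 0$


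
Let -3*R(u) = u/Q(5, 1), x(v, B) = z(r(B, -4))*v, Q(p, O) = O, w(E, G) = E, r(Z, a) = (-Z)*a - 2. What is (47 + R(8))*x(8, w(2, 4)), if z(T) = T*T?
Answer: 12768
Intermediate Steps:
r(Z, a) = -2 - Z*a (r(Z, a) = -Z*a - 2 = -2 - Z*a)
z(T) = T²
x(v, B) = v*(-2 + 4*B)² (x(v, B) = (-2 - 1*B*(-4))²*v = (-2 + 4*B)²*v = v*(-2 + 4*B)²)
R(u) = -u/3 (R(u) = -u/(3*1) = -u/3)
(47 + R(8))*x(8, w(2, 4)) = (47 - ⅓*8)*(4*8*(1 - 2*2)²) = (47 - 8/3)*(4*8*(1 - 4)²) = 133*(4*8*(-3)²)/3 = 133*(4*8*9)/3 = (133/3)*288 = 12768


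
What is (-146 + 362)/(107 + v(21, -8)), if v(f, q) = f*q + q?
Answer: -72/23 ≈ -3.1304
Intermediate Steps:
v(f, q) = q + f*q
(-146 + 362)/(107 + v(21, -8)) = (-146 + 362)/(107 - 8*(1 + 21)) = 216/(107 - 8*22) = 216/(107 - 176) = 216/(-69) = 216*(-1/69) = -72/23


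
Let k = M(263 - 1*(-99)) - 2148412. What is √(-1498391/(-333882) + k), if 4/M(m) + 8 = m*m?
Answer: I*√352562744837569706613710/405097794 ≈ 1465.7*I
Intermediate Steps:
M(m) = 4/(-8 + m²) (M(m) = 4/(-8 + m*m) = 4/(-8 + m²))
k = -70379828707/32759 (k = 4/(-8 + (263 - 1*(-99))²) - 2148412 = 4/(-8 + (263 + 99)²) - 2148412 = 4/(-8 + 362²) - 2148412 = 4/(-8 + 131044) - 2148412 = 4/131036 - 2148412 = 4*(1/131036) - 2148412 = 1/32759 - 2148412 = -70379828707/32759 ≈ -2.1484e+6)
√(-1498391/(-333882) + k) = √(-1498391/(-333882) - 70379828707/32759) = √(-1498391*(-1/333882) - 70379828707/32759) = √(1498391/333882 - 70379828707/32759) = √(-23498508882559805/10937640438) = I*√352562744837569706613710/405097794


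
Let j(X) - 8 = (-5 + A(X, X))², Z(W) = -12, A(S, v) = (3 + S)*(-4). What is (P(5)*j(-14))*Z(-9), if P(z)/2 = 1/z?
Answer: -36696/5 ≈ -7339.2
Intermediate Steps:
A(S, v) = -12 - 4*S
P(z) = 2/z
j(X) = 8 + (-17 - 4*X)² (j(X) = 8 + (-5 + (-12 - 4*X))² = 8 + (-17 - 4*X)²)
(P(5)*j(-14))*Z(-9) = ((2/5)*(8 + (17 + 4*(-14))²))*(-12) = ((2*(⅕))*(8 + (17 - 56)²))*(-12) = (2*(8 + (-39)²)/5)*(-12) = (2*(8 + 1521)/5)*(-12) = ((⅖)*1529)*(-12) = (3058/5)*(-12) = -36696/5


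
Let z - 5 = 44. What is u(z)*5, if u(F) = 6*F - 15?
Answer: 1395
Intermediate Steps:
z = 49 (z = 5 + 44 = 49)
u(F) = -15 + 6*F
u(z)*5 = (-15 + 6*49)*5 = (-15 + 294)*5 = 279*5 = 1395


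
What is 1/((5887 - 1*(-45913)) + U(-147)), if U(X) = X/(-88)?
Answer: 88/4558547 ≈ 1.9304e-5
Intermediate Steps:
U(X) = -X/88 (U(X) = X*(-1/88) = -X/88)
1/((5887 - 1*(-45913)) + U(-147)) = 1/((5887 - 1*(-45913)) - 1/88*(-147)) = 1/((5887 + 45913) + 147/88) = 1/(51800 + 147/88) = 1/(4558547/88) = 88/4558547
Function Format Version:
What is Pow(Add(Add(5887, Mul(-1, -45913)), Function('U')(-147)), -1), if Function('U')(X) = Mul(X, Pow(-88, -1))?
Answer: Rational(88, 4558547) ≈ 1.9304e-5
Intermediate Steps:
Function('U')(X) = Mul(Rational(-1, 88), X) (Function('U')(X) = Mul(X, Rational(-1, 88)) = Mul(Rational(-1, 88), X))
Pow(Add(Add(5887, Mul(-1, -45913)), Function('U')(-147)), -1) = Pow(Add(Add(5887, Mul(-1, -45913)), Mul(Rational(-1, 88), -147)), -1) = Pow(Add(Add(5887, 45913), Rational(147, 88)), -1) = Pow(Add(51800, Rational(147, 88)), -1) = Pow(Rational(4558547, 88), -1) = Rational(88, 4558547)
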